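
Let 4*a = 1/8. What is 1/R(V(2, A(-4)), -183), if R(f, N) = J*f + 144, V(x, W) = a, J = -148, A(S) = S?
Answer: 8/1115 ≈ 0.0071749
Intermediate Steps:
a = 1/32 (a = (¼)/8 = (¼)*(⅛) = 1/32 ≈ 0.031250)
V(x, W) = 1/32
R(f, N) = 144 - 148*f (R(f, N) = -148*f + 144 = 144 - 148*f)
1/R(V(2, A(-4)), -183) = 1/(144 - 148*1/32) = 1/(144 - 37/8) = 1/(1115/8) = 8/1115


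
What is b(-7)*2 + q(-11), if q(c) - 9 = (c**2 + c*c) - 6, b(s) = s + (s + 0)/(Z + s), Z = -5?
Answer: 1393/6 ≈ 232.17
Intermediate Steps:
b(s) = s + s/(-5 + s) (b(s) = s + (s + 0)/(-5 + s) = s + s/(-5 + s))
q(c) = 3 + 2*c**2 (q(c) = 9 + ((c**2 + c*c) - 6) = 9 + ((c**2 + c**2) - 6) = 9 + (2*c**2 - 6) = 9 + (-6 + 2*c**2) = 3 + 2*c**2)
b(-7)*2 + q(-11) = -7*(-4 - 7)/(-5 - 7)*2 + (3 + 2*(-11)**2) = -7*(-11)/(-12)*2 + (3 + 2*121) = -7*(-1/12)*(-11)*2 + (3 + 242) = -77/12*2 + 245 = -77/6 + 245 = 1393/6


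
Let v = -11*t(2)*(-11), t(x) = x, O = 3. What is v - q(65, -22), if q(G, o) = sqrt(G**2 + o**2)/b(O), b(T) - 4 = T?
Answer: 242 - sqrt(4709)/7 ≈ 232.20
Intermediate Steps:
b(T) = 4 + T
q(G, o) = sqrt(G**2 + o**2)/7 (q(G, o) = sqrt(G**2 + o**2)/(4 + 3) = sqrt(G**2 + o**2)/7)
v = 242 (v = -11*2*(-11) = -22*(-11) = 242)
v - q(65, -22) = 242 - sqrt(65**2 + (-22)**2)/7 = 242 - sqrt(4225 + 484)/7 = 242 - sqrt(4709)/7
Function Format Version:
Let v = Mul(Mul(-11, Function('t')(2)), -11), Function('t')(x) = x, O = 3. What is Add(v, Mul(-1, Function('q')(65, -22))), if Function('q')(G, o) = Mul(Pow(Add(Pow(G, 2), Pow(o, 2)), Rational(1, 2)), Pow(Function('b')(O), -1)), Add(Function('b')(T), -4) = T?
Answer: Add(242, Mul(Rational(-1, 7), Pow(4709, Rational(1, 2)))) ≈ 232.20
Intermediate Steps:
Function('b')(T) = Add(4, T)
Function('q')(G, o) = Mul(Rational(1, 7), Pow(Add(Pow(G, 2), Pow(o, 2)), Rational(1, 2))) (Function('q')(G, o) = Mul(Pow(Add(Pow(G, 2), Pow(o, 2)), Rational(1, 2)), Pow(Add(4, 3), -1)) = Mul(Pow(Add(Pow(G, 2), Pow(o, 2)), Rational(1, 2)), Pow(7, -1)) = Mul(Pow(Add(Pow(G, 2), Pow(o, 2)), Rational(1, 2)), Rational(1, 7)) = Mul(Rational(1, 7), Pow(Add(Pow(G, 2), Pow(o, 2)), Rational(1, 2))))
v = 242 (v = Mul(Mul(-11, 2), -11) = Mul(-22, -11) = 242)
Add(v, Mul(-1, Function('q')(65, -22))) = Add(242, Mul(-1, Mul(Rational(1, 7), Pow(Add(Pow(65, 2), Pow(-22, 2)), Rational(1, 2))))) = Add(242, Mul(-1, Mul(Rational(1, 7), Pow(Add(4225, 484), Rational(1, 2))))) = Add(242, Mul(-1, Mul(Rational(1, 7), Pow(4709, Rational(1, 2))))) = Add(242, Mul(Rational(-1, 7), Pow(4709, Rational(1, 2))))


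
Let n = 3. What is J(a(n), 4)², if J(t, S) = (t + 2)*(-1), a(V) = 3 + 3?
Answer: 64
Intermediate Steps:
a(V) = 6
J(t, S) = -2 - t (J(t, S) = (2 + t)*(-1) = -2 - t)
J(a(n), 4)² = (-2 - 1*6)² = (-2 - 6)² = (-8)² = 64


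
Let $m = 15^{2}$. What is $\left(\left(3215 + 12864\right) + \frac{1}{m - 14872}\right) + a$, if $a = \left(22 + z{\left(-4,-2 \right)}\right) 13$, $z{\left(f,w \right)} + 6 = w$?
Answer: $\frac{238174866}{14647} \approx 16261.0$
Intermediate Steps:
$z{\left(f,w \right)} = -6 + w$
$m = 225$
$a = 182$ ($a = \left(22 - 8\right) 13 = 14 \cdot 13 = 182$)
$\left(\left(3215 + 12864\right) + \frac{1}{m - 14872}\right) + a = \left(\left(3215 + 12864\right) + \frac{1}{225 - 14872}\right) + 182 = \left(16079 + \frac{1}{-14647}\right) + 182 = \left(16079 - \frac{1}{14647}\right) + 182 = \frac{235509112}{14647} + 182 = \frac{238174866}{14647}$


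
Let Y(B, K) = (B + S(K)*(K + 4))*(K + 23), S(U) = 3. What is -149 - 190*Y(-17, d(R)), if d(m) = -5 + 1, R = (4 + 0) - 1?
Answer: 61221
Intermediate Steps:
R = 3 (R = 4 - 1 = 3)
d(m) = -4
Y(B, K) = (23 + K)*(12 + B + 3*K) (Y(B, K) = (B + 3*(K + 4))*(K + 23) = (B + 3*(4 + K))*(23 + K) = (B + (12 + 3*K))*(23 + K) = (12 + B + 3*K)*(23 + K) = (23 + K)*(12 + B + 3*K))
-149 - 190*Y(-17, d(R)) = -149 - 190*(276 + 3*(-4)**2 + 23*(-17) + 81*(-4) - 17*(-4)) = -149 - 190*(276 + 3*16 - 391 - 324 + 68) = -149 - 190*(276 + 48 - 391 - 324 + 68) = -149 - 190*(-323) = -149 + 61370 = 61221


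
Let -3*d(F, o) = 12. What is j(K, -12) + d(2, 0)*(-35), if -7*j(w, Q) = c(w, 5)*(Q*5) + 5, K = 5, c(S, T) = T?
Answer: 1275/7 ≈ 182.14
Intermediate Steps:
d(F, o) = -4 (d(F, o) = -⅓*12 = -4)
j(w, Q) = -5/7 - 25*Q/7 (j(w, Q) = -(5*(Q*5) + 5)/7 = -(5*(5*Q) + 5)/7 = -(25*Q + 5)/7 = -(5 + 25*Q)/7 = -5/7 - 25*Q/7)
j(K, -12) + d(2, 0)*(-35) = (-5/7 - 25/7*(-12)) - 4*(-35) = (-5/7 + 300/7) + 140 = 295/7 + 140 = 1275/7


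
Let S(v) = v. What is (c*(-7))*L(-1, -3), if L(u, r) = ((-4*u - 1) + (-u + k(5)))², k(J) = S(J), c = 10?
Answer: -5670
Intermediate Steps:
k(J) = J
L(u, r) = (4 - 5*u)² (L(u, r) = ((-4*u - 1) + (-u + 5))² = ((-1 - 4*u) + (5 - u))² = (4 - 5*u)²)
(c*(-7))*L(-1, -3) = (10*(-7))*(-4 + 5*(-1))² = -70*(-4 - 5)² = -70*(-9)² = -70*81 = -5670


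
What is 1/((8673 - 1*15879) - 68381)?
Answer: -1/75587 ≈ -1.3230e-5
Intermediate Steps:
1/((8673 - 1*15879) - 68381) = 1/((8673 - 15879) - 68381) = 1/(-7206 - 68381) = 1/(-75587) = -1/75587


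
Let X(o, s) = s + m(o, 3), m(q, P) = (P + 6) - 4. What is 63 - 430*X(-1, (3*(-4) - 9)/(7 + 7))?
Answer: -1442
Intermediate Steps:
m(q, P) = 2 + P (m(q, P) = (6 + P) - 4 = 2 + P)
X(o, s) = 5 + s (X(o, s) = s + (2 + 3) = s + 5 = 5 + s)
63 - 430*X(-1, (3*(-4) - 9)/(7 + 7)) = 63 - 430*(5 + (3*(-4) - 9)/(7 + 7)) = 63 - 430*(5 + (-12 - 9)/14) = 63 - 430*(5 - 21*1/14) = 63 - 430*(5 - 3/2) = 63 - 430*7/2 = 63 - 1505 = -1442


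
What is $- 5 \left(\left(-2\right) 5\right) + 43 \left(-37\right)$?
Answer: $-1541$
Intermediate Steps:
$- 5 \left(\left(-2\right) 5\right) + 43 \left(-37\right) = \left(-5\right) \left(-10\right) - 1591 = 50 - 1591 = -1541$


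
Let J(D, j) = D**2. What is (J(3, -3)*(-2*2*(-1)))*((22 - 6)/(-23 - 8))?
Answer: -576/31 ≈ -18.581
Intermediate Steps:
(J(3, -3)*(-2*2*(-1)))*((22 - 6)/(-23 - 8)) = (3**2*(-2*2*(-1)))*((22 - 6)/(-23 - 8)) = (9*(-4*(-1)))*(16/(-31)) = (9*4)*(16*(-1/31)) = 36*(-16/31) = -576/31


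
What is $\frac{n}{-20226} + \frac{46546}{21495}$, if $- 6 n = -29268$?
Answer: $\frac{139431131}{72459645} \approx 1.9243$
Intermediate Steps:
$n = 4878$ ($n = \left(- \frac{1}{6}\right) \left(-29268\right) = 4878$)
$\frac{n}{-20226} + \frac{46546}{21495} = \frac{4878}{-20226} + \frac{46546}{21495} = 4878 \left(- \frac{1}{20226}\right) + 46546 \cdot \frac{1}{21495} = - \frac{813}{3371} + \frac{46546}{21495} = \frac{139431131}{72459645}$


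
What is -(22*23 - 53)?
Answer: -453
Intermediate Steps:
-(22*23 - 53) = -(506 - 53) = -1*453 = -453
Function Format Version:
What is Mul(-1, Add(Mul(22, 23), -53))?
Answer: -453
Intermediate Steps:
Mul(-1, Add(Mul(22, 23), -53)) = Mul(-1, Add(506, -53)) = Mul(-1, 453) = -453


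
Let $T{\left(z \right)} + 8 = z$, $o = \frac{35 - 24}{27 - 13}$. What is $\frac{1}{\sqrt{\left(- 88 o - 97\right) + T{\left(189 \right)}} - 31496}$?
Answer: $- \frac{27559}{867998251} - \frac{\sqrt{182}}{3471993004} \approx -3.1754 \cdot 10^{-5}$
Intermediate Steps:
$o = \frac{11}{14} \approx 0.78571$
$T{\left(z \right)} = -8 + z$
$\frac{1}{\sqrt{\left(- 88 o - 97\right) + T{\left(189 \right)}} - 31496} = \frac{1}{\sqrt{\left(\left(-88\right) \frac{11}{14} - 97\right) + \left(-8 + 189\right)} - 31496} = \frac{1}{\sqrt{\left(- \frac{484}{7} - 97\right) + 181} - 31496} = \frac{1}{\sqrt{- \frac{1163}{7} + 181} - 31496} = \frac{1}{\sqrt{\frac{104}{7}} - 31496} = \frac{1}{\frac{2 \sqrt{182}}{7} - 31496} = \frac{1}{-31496 + \frac{2 \sqrt{182}}{7}}$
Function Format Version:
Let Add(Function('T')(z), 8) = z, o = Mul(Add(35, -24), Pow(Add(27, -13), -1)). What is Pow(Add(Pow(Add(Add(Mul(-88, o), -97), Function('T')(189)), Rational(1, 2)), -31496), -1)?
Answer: Add(Rational(-27559, 867998251), Mul(Rational(-1, 3471993004), Pow(182, Rational(1, 2)))) ≈ -3.1754e-5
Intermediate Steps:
o = Rational(11, 14) (o = Mul(11, Pow(14, -1)) = Mul(11, Rational(1, 14)) = Rational(11, 14) ≈ 0.78571)
Function('T')(z) = Add(-8, z)
Pow(Add(Pow(Add(Add(Mul(-88, o), -97), Function('T')(189)), Rational(1, 2)), -31496), -1) = Pow(Add(Pow(Add(Add(Mul(-88, Rational(11, 14)), -97), Add(-8, 189)), Rational(1, 2)), -31496), -1) = Pow(Add(Pow(Add(Add(Rational(-484, 7), -97), 181), Rational(1, 2)), -31496), -1) = Pow(Add(Pow(Add(Rational(-1163, 7), 181), Rational(1, 2)), -31496), -1) = Pow(Add(Pow(Rational(104, 7), Rational(1, 2)), -31496), -1) = Pow(Add(Mul(Rational(2, 7), Pow(182, Rational(1, 2))), -31496), -1) = Pow(Add(-31496, Mul(Rational(2, 7), Pow(182, Rational(1, 2)))), -1)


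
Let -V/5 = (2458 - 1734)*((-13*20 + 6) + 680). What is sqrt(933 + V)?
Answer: 9*I*sqrt(19027) ≈ 1241.4*I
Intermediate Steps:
V = -1542120 (V = -5*(2458 - 1734)*((-13*20 + 6) + 680) = -3620*((-260 + 6) + 680) = -3620*(-254 + 680) = -3620*426 = -5*308424 = -1542120)
sqrt(933 + V) = sqrt(933 - 1542120) = sqrt(-1541187) = 9*I*sqrt(19027)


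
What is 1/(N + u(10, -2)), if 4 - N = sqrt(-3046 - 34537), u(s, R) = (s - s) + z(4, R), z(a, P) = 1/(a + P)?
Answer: 18/150413 + 28*I*sqrt(767)/150413 ≈ 0.00011967 + 0.0051555*I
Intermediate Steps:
z(a, P) = 1/(P + a)
u(s, R) = 1/(4 + R) (u(s, R) = (s - s) + 1/(R + 4) = 0 + 1/(4 + R) = 1/(4 + R))
N = 4 - 7*I*sqrt(767) (N = 4 - sqrt(-3046 - 34537) = 4 - sqrt(-37583) = 4 - 7*I*sqrt(767) ≈ 4.0 - 193.86*I)
1/(N + u(10, -2)) = 1/((4 - 7*I*sqrt(767)) + 1/(4 - 2)) = 1/((4 - 7*I*sqrt(767)) + 1/2) = 1/(9/2 - 7*I*sqrt(767))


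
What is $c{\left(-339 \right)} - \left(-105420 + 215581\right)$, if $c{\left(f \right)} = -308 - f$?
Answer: $-110130$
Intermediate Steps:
$c{\left(-339 \right)} - \left(-105420 + 215581\right) = \left(-308 - -339\right) - \left(-105420 + 215581\right) = \left(-308 + 339\right) - 110161 = 31 - 110161 = -110130$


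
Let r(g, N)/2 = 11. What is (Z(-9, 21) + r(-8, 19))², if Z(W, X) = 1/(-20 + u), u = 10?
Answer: 47961/100 ≈ 479.61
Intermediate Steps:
r(g, N) = 22 (r(g, N) = 2*11 = 22)
Z(W, X) = -⅒ (Z(W, X) = 1/(-20 + 10) = 1/(-10) = -⅒)
(Z(-9, 21) + r(-8, 19))² = (-⅒ + 22)² = (219/10)² = 47961/100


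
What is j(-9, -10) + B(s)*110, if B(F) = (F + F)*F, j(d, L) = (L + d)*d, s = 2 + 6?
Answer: 14251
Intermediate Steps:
s = 8
j(d, L) = d*(L + d)
B(F) = 2*F**2 (B(F) = (2*F)*F = 2*F**2)
j(-9, -10) + B(s)*110 = -9*(-10 - 9) + (2*8**2)*110 = -9*(-19) + (2*64)*110 = 171 + 128*110 = 171 + 14080 = 14251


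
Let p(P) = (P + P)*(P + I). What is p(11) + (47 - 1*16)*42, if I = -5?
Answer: 1434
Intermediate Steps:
p(P) = 2*P*(-5 + P) (p(P) = (P + P)*(P - 5) = (2*P)*(-5 + P) = 2*P*(-5 + P))
p(11) + (47 - 1*16)*42 = 2*11*(-5 + 11) + (47 - 1*16)*42 = 2*11*6 + (47 - 16)*42 = 132 + 31*42 = 132 + 1302 = 1434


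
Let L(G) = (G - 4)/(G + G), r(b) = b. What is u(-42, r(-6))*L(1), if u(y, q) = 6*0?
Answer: 0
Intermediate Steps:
u(y, q) = 0
L(G) = (-4 + G)/(2*G) (L(G) = (-4 + G)/((2*G)) = (-4 + G)*(1/(2*G)) = (-4 + G)/(2*G))
u(-42, r(-6))*L(1) = 0*((½)*(-4 + 1)/1) = 0*((½)*1*(-3)) = 0*(-3/2) = 0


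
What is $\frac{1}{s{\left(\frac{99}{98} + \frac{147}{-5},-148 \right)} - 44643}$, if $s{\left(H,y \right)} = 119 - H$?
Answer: $- \frac{490}{21802849} \approx -2.2474 \cdot 10^{-5}$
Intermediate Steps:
$\frac{1}{s{\left(\frac{99}{98} + \frac{147}{-5},-148 \right)} - 44643} = \frac{1}{\left(119 - \left(\frac{99}{98} + \frac{147}{-5}\right)\right) - 44643} = \frac{1}{\left(119 - \left(99 \cdot \frac{1}{98} + 147 \left(- \frac{1}{5}\right)\right)\right) - 44643} = \frac{1}{\left(119 - \left(\frac{99}{98} - \frac{147}{5}\right)\right) - 44643} = \frac{1}{\left(119 - - \frac{13911}{490}\right) - 44643} = \frac{1}{\left(119 + \frac{13911}{490}\right) - 44643} = \frac{1}{\frac{72221}{490} - 44643} = \frac{1}{- \frac{21802849}{490}} = - \frac{490}{21802849}$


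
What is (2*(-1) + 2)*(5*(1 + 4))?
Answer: 0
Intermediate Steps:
(2*(-1) + 2)*(5*(1 + 4)) = (-2 + 2)*(5*5) = 0*25 = 0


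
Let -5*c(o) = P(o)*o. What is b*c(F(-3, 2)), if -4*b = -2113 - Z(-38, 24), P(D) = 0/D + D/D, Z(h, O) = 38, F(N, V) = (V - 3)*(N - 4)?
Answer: -15057/20 ≈ -752.85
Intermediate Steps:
F(N, V) = (-4 + N)*(-3 + V) (F(N, V) = (-3 + V)*(-4 + N) = (-4 + N)*(-3 + V))
P(D) = 1 (P(D) = 0 + 1 = 1)
c(o) = -o/5
b = 2151/4 (b = -(-2113 - 1*38)/4 = -(-2113 - 38)/4 = -¼*(-2151) = 2151/4 ≈ 537.75)
b*c(F(-3, 2)) = 2151*(-(12 - 4*2 - 3*(-3) - 3*2)/5)/4 = 2151*(-(12 - 8 + 9 - 6)/5)/4 = 2151*(-⅕*7)/4 = (2151/4)*(-7/5) = -15057/20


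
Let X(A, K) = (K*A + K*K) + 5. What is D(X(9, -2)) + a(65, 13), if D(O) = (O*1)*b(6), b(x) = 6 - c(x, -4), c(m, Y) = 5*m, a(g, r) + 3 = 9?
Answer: 222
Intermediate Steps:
a(g, r) = 6 (a(g, r) = -3 + 9 = 6)
b(x) = 6 - 5*x
X(A, K) = 5 + K² + A*K (X(A, K) = (A*K + K²) + 5 = (K² + A*K) + 5 = 5 + K² + A*K)
D(O) = -24*O (D(O) = (O*1)*(6 - 5*6) = O*(6 - 30) = O*(-24) = -24*O)
D(X(9, -2)) + a(65, 13) = -24*(5 + (-2)² + 9*(-2)) + 6 = -24*(5 + 4 - 18) + 6 = -24*(-9) + 6 = 216 + 6 = 222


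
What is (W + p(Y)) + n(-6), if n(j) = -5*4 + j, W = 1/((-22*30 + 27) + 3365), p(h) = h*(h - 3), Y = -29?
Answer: 2464265/2732 ≈ 902.00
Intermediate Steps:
p(h) = h*(-3 + h)
W = 1/2732 (W = 1/((-660 + 27) + 3365) = 1/(-633 + 3365) = 1/2732 ≈ 0.00036603)
n(j) = -20 + j
(W + p(Y)) + n(-6) = (1/2732 - 29*(-3 - 29)) + (-20 - 6) = (1/2732 - 29*(-32)) - 26 = (1/2732 + 928) - 26 = 2535297/2732 - 26 = 2464265/2732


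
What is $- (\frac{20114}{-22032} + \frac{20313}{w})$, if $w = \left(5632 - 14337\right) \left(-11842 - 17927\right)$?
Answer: $\frac{868646204419}{951558940440} \approx 0.91287$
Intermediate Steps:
$w = 259139145$ ($w = \left(-8705\right) \left(-29769\right) = 259139145$)
$- (\frac{20114}{-22032} + \frac{20313}{w}) = - (\frac{20114}{-22032} + \frac{20313}{259139145}) = - (20114 \left(- \frac{1}{22032}\right) + 20313 \cdot \frac{1}{259139145}) = - (- \frac{10057}{11016} + \frac{6771}{86379715}) = \left(-1\right) \left(- \frac{868646204419}{951558940440}\right) = \frac{868646204419}{951558940440}$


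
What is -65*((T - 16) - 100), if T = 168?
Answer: -3380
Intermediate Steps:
-65*((T - 16) - 100) = -65*((168 - 16) - 100) = -65*(152 - 100) = -65*52 = -3380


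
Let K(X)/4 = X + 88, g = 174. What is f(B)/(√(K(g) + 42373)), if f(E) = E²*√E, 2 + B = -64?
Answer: 4356*I*√2865786/43421 ≈ 169.83*I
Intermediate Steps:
B = -66 (B = -2 - 64 = -66)
K(X) = 352 + 4*X (K(X) = 4*(X + 88) = 4*(88 + X) = 352 + 4*X)
f(E) = E^(5/2)
f(B)/(√(K(g) + 42373)) = (-66)^(5/2)/(√((352 + 4*174) + 42373)) = (4356*I*√66)/(√((352 + 696) + 42373)) = (4356*I*√66)/(√(1048 + 42373)) = (4356*I*√66)/(√43421) = (4356*I*√66)*(√43421/43421) = 4356*I*√2865786/43421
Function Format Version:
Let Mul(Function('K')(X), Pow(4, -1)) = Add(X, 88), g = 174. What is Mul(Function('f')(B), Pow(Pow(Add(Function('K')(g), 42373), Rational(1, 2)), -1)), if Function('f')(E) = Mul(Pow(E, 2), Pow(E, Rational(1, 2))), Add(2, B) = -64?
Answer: Mul(Rational(4356, 43421), I, Pow(2865786, Rational(1, 2))) ≈ Mul(169.83, I)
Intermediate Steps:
B = -66 (B = Add(-2, -64) = -66)
Function('K')(X) = Add(352, Mul(4, X)) (Function('K')(X) = Mul(4, Add(X, 88)) = Mul(4, Add(88, X)) = Add(352, Mul(4, X)))
Function('f')(E) = Pow(E, Rational(5, 2))
Mul(Function('f')(B), Pow(Pow(Add(Function('K')(g), 42373), Rational(1, 2)), -1)) = Mul(Pow(-66, Rational(5, 2)), Pow(Pow(Add(Add(352, Mul(4, 174)), 42373), Rational(1, 2)), -1)) = Mul(Mul(4356, I, Pow(66, Rational(1, 2))), Pow(Pow(Add(Add(352, 696), 42373), Rational(1, 2)), -1)) = Mul(Mul(4356, I, Pow(66, Rational(1, 2))), Pow(Pow(Add(1048, 42373), Rational(1, 2)), -1)) = Mul(Mul(4356, I, Pow(66, Rational(1, 2))), Pow(Pow(43421, Rational(1, 2)), -1)) = Mul(Mul(4356, I, Pow(66, Rational(1, 2))), Mul(Rational(1, 43421), Pow(43421, Rational(1, 2)))) = Mul(Rational(4356, 43421), I, Pow(2865786, Rational(1, 2)))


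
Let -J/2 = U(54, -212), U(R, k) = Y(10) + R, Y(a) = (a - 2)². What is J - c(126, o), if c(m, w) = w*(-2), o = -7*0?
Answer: -236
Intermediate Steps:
o = 0
Y(a) = (-2 + a)²
c(m, w) = -2*w
U(R, k) = 64 + R (U(R, k) = (-2 + 10)² + R = 8² + R = 64 + R)
J = -236 (J = -2*(64 + 54) = -2*118 = -236)
J - c(126, o) = -236 - (-2)*0 = -236 - 1*0 = -236 + 0 = -236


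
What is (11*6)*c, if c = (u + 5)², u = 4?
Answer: 5346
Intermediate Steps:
c = 81 (c = (4 + 5)² = 9² = 81)
(11*6)*c = (11*6)*81 = 66*81 = 5346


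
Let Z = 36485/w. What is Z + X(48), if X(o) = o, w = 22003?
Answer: 1092629/22003 ≈ 49.658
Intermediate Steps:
Z = 36485/22003 ≈ 1.6582
Z + X(48) = 36485/22003 + 48 = 1092629/22003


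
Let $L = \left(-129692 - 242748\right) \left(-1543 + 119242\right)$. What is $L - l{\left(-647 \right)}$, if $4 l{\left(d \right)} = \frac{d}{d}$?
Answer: $- \frac{175343262241}{4} \approx -4.3836 \cdot 10^{10}$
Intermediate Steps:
$l{\left(d \right)} = \frac{1}{4}$ ($l{\left(d \right)} = \frac{d \frac{1}{d}}{4} = \frac{1}{4} \cdot 1 = \frac{1}{4}$)
$L = -43835815560$ ($L = \left(-372440\right) 117699 = -43835815560$)
$L - l{\left(-647 \right)} = -43835815560 - \frac{1}{4} = - \frac{175343262241}{4}$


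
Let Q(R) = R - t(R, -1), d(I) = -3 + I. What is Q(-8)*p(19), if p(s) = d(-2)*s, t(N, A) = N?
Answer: 0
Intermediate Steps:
Q(R) = 0 (Q(R) = R - R = 0)
p(s) = -5*s (p(s) = (-3 - 2)*s = -5*s)
Q(-8)*p(19) = 0*(-5*19) = 0*(-95) = 0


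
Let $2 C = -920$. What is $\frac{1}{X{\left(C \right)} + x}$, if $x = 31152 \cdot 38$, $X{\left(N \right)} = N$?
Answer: $\frac{1}{1183316} \approx 8.4508 \cdot 10^{-7}$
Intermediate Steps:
$C = -460$ ($C = \frac{1}{2} \left(-920\right) = -460$)
$x = 1183776$
$\frac{1}{X{\left(C \right)} + x} = \frac{1}{-460 + 1183776} = \frac{1}{1183316}$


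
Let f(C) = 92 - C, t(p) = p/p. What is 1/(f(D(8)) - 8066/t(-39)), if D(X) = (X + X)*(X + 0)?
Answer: -1/8102 ≈ -0.00012343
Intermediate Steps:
t(p) = 1
D(X) = 2*X**2 (D(X) = (2*X)*X = 2*X**2)
1/(f(D(8)) - 8066/t(-39)) = 1/((92 - 2*8**2) - 8066/1) = 1/((92 - 2*64) - 8066*1) = 1/((92 - 1*128) - 8066) = 1/((92 - 128) - 8066) = 1/(-36 - 8066) = 1/(-8102) = -1/8102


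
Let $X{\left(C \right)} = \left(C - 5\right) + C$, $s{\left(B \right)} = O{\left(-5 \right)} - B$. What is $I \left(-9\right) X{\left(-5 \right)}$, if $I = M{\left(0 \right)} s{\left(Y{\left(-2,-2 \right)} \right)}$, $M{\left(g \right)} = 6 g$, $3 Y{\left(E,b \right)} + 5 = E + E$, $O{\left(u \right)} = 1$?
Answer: $0$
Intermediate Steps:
$Y{\left(E,b \right)} = - \frac{5}{3} + \frac{2 E}{3}$ ($Y{\left(E,b \right)} = - \frac{5}{3} + \frac{E + E}{3} = - \frac{5}{3} + \frac{2 E}{3}$)
$s{\left(B \right)} = 1 - B$
$X{\left(C \right)} = -5 + 2 C$ ($X{\left(C \right)} = \left(-5 + C\right) + C = -5 + 2 C$)
$I = 0$ ($I = 6 \cdot 0 \left(1 - \left(- \frac{5}{3} + \frac{2}{3} \left(-2\right)\right)\right) = 0 \left(1 - \left(- \frac{5}{3} - \frac{4}{3}\right)\right) = 0 \left(1 - -3\right) = 0 \left(1 + 3\right) = 0 \cdot 4 = 0$)
$I \left(-9\right) X{\left(-5 \right)} = 0 \left(-9\right) \left(-5 + 2 \left(-5\right)\right) = 0 \left(-5 - 10\right) = 0 \left(-15\right) = 0$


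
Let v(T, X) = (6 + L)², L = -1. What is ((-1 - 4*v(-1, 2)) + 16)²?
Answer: 7225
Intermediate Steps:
v(T, X) = 25 (v(T, X) = (6 - 1)² = 5² = 25)
((-1 - 4*v(-1, 2)) + 16)² = ((-1 - 4*25) + 16)² = ((-1 - 100) + 16)² = (-101 + 16)² = (-85)² = 7225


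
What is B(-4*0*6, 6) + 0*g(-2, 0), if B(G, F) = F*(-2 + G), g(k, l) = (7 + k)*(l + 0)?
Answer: -12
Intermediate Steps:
g(k, l) = l*(7 + k) (g(k, l) = (7 + k)*l = l*(7 + k))
B(-4*0*6, 6) + 0*g(-2, 0) = 6*(-2 - 4*0*6) + 0*(0*(7 - 2)) = 6*(-2 + 0*6) + 0*(0*5) = 6*(-2 + 0) + 0*0 = 6*(-2) + 0 = -12 + 0 = -12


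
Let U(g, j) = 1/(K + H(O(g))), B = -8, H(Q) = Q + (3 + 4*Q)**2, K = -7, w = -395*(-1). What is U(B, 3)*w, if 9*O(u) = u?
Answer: -31995/614 ≈ -52.109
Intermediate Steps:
w = 395
O(u) = u/9
U(g, j) = 1/(-7 + (3 + 4*g/9)**2 + g/9) (U(g, j) = 1/(-7 + (g/9 + (3 + 4*(g/9))**2)) = 1/(-7 + (g/9 + (3 + 4*g/9)**2)) = 1/(-7 + ((3 + 4*g/9)**2 + g/9)) = 1/(-7 + (3 + 4*g/9)**2 + g/9))
U(B, 3)*w = (81/(162 + 16*(-8)**2 + 225*(-8)))*395 = (81/(162 + 16*64 - 1800))*395 = (81/(162 + 1024 - 1800))*395 = (81/(-614))*395 = (81*(-1/614))*395 = -81/614*395 = -31995/614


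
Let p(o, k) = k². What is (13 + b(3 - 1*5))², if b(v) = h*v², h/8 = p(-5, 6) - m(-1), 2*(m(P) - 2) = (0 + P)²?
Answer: 1177225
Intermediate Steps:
m(P) = 2 + P²/2 (m(P) = 2 + (0 + P)²/2 = 2 + P²/2)
h = 268 (h = 8*(6² - (2 + (½)*(-1)²)) = 8*(36 - (2 + (½)*1)) = 8*(36 - (2 + ½)) = 8*(36 - 1*5/2) = 8*(36 - 5/2) = 8*(67/2) = 268)
b(v) = 268*v²
(13 + b(3 - 1*5))² = (13 + 268*(3 - 1*5)²)² = (13 + 268*(3 - 5)²)² = (13 + 268*(-2)²)² = (13 + 268*4)² = (13 + 1072)² = 1085² = 1177225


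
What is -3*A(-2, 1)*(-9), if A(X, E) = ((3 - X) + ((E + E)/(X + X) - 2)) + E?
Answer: 189/2 ≈ 94.500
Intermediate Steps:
A(X, E) = 1 + E - X + E/X (A(X, E) = ((3 - X) + ((2*E)/((2*X)) - 2)) + E = ((3 - X) + ((2*E)*(1/(2*X)) - 2)) + E = ((3 - X) + (E/X - 2)) + E = ((3 - X) + (-2 + E/X)) + E = (1 - X + E/X) + E = 1 + E - X + E/X)
-3*A(-2, 1)*(-9) = -3*(1 + 1 - 1*(-2) + 1/(-2))*(-9) = -3*(1 + 1 + 2 + 1*(-½))*(-9) = -3*(1 + 1 + 2 - ½)*(-9) = -3*7/2*(-9) = -21/2*(-9) = 189/2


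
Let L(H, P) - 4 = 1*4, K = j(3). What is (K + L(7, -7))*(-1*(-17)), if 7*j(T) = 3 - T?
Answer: 136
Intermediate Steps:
j(T) = 3/7 - T/7 (j(T) = (3 - T)/7 = 3/7 - T/7)
K = 0 (K = 3/7 - 1/7*3 = 3/7 - 3/7 = 0)
L(H, P) = 8 (L(H, P) = 4 + 1*4 = 4 + 4 = 8)
(K + L(7, -7))*(-1*(-17)) = (0 + 8)*(-1*(-17)) = 8*17 = 136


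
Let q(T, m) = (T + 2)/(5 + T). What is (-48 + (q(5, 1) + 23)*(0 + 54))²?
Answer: 37933281/25 ≈ 1.5173e+6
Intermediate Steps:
q(T, m) = (2 + T)/(5 + T)
(-48 + (q(5, 1) + 23)*(0 + 54))² = (-48 + ((2 + 5)/(5 + 5) + 23)*(0 + 54))² = (-48 + (7/10 + 23)*54)² = (-48 + (237/10)*54)² = (-48 + 6399/5)² = (6159/5)² = 37933281/25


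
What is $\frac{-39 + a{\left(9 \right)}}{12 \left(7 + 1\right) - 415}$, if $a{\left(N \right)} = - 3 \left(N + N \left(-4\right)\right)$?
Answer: $- \frac{42}{319} \approx -0.13166$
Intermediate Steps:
$a{\left(N \right)} = 9 N$ ($a{\left(N \right)} = - 3 \left(N - 4 N\right) = - 3 \left(- 3 N\right) = 9 N$)
$\frac{-39 + a{\left(9 \right)}}{12 \left(7 + 1\right) - 415} = \frac{-39 + 9 \cdot 9}{12 \left(7 + 1\right) - 415} = \frac{-39 + 81}{12 \cdot 8 - 415} = \frac{42}{96 - 415} = \frac{42}{-319} = 42 \left(- \frac{1}{319}\right) = - \frac{42}{319}$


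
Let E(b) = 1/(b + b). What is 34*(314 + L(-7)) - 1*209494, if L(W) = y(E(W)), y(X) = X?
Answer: -1391743/7 ≈ -1.9882e+5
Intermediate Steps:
E(b) = 1/(2*b)
L(W) = 1/(2*W)
34*(314 + L(-7)) - 1*209494 = 34*(314 + (½)/(-7)) - 1*209494 = 34*(314 + (½)*(-⅐)) - 209494 = 34*(314 - 1/14) - 209494 = 34*(4395/14) - 209494 = 74715/7 - 209494 = -1391743/7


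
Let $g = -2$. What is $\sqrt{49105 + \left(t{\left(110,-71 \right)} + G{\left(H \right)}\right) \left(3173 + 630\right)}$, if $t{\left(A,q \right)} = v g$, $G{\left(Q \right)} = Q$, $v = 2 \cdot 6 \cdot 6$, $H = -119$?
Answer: $6 i \sqrt{26419} \approx 975.24 i$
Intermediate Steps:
$v = 72$ ($v = 12 \cdot 6 = 72$)
$t{\left(A,q \right)} = -144$ ($t{\left(A,q \right)} = 72 \left(-2\right) = -144$)
$\sqrt{49105 + \left(t{\left(110,-71 \right)} + G{\left(H \right)}\right) \left(3173 + 630\right)} = \sqrt{49105 + \left(-144 - 119\right) \left(3173 + 630\right)} = \sqrt{49105 - 1000189} = \sqrt{-951084} = 6 i \sqrt{26419}$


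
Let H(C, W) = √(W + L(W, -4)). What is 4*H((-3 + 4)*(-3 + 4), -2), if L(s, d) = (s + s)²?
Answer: 4*√14 ≈ 14.967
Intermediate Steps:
L(s, d) = 4*s² (L(s, d) = (2*s)² = 4*s²)
H(C, W) = √(W + 4*W²)
4*H((-3 + 4)*(-3 + 4), -2) = 4*√(-2*(1 + 4*(-2))) = 4*√(-2*(1 - 8)) = 4*√(-2*(-7)) = 4*√14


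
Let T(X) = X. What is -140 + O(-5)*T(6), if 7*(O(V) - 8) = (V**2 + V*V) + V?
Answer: -374/7 ≈ -53.429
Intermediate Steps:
O(V) = 8 + V/7 + 2*V**2/7 (O(V) = 8 + ((V**2 + V*V) + V)/7 = 8 + ((V**2 + V**2) + V)/7 = 8 + (2*V**2 + V)/7 = 8 + (V + 2*V**2)/7 = 8 + (V/7 + 2*V**2/7) = 8 + V/7 + 2*V**2/7)
-140 + O(-5)*T(6) = -140 + (8 + (1/7)*(-5) + (2/7)*(-5)**2)*6 = -140 + (8 - 5/7 + (2/7)*25)*6 = -140 + (8 - 5/7 + 50/7)*6 = -140 + (101/7)*6 = -140 + 606/7 = -374/7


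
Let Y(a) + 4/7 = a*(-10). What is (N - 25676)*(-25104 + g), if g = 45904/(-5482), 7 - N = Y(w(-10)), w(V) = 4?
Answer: 1764082033912/2741 ≈ 6.4359e+8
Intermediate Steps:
Y(a) = -4/7 - 10*a (Y(a) = -4/7 + a*(-10) = -4/7 - 10*a)
N = 333/7 (N = 7 - (-4/7 - 10*4) = 7 - (-4/7 - 40) = 7 - 1*(-284/7) = 7 + 284/7 = 333/7 ≈ 47.571)
g = -22952/2741 (g = 45904*(-1/5482) = -22952/2741 ≈ -8.3736)
(N - 25676)*(-25104 + g) = (333/7 - 25676)*(-25104 - 22952/2741) = -179399/7*(-68833016/2741) = 1764082033912/2741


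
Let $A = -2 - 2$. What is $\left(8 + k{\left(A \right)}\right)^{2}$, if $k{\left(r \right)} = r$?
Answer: $16$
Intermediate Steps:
$A = -4$
$\left(8 + k{\left(A \right)}\right)^{2} = \left(8 - 4\right)^{2} = 4^{2} = 16$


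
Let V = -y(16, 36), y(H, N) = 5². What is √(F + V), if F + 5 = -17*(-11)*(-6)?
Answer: 24*I*√2 ≈ 33.941*I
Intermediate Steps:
y(H, N) = 25
F = -1127 (F = -5 - 17*(-11)*(-6) = -5 + 187*(-6) = -5 - 1122 = -1127)
V = -25 (V = -1*25 = -25)
√(F + V) = √(-1127 - 25) = √(-1152) = 24*I*√2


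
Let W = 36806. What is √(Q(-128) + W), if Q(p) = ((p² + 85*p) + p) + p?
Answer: √42054 ≈ 205.07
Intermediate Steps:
Q(p) = p² + 87*p (Q(p) = (p² + 86*p) + p = p² + 87*p)
√(Q(-128) + W) = √(-128*(87 - 128) + 36806) = √(-128*(-41) + 36806) = √(5248 + 36806) = √42054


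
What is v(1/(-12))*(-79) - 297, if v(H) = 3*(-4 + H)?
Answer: 2683/4 ≈ 670.75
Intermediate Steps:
v(H) = -12 + 3*H
v(1/(-12))*(-79) - 297 = (-12 + 3/(-12))*(-79) - 297 = (-12 + 3*(-1/12))*(-79) - 297 = (-12 - ¼)*(-79) - 297 = -49/4*(-79) - 297 = 3871/4 - 297 = 2683/4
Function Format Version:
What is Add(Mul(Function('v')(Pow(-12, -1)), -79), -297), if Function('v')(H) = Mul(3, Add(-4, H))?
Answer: Rational(2683, 4) ≈ 670.75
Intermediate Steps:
Function('v')(H) = Add(-12, Mul(3, H))
Add(Mul(Function('v')(Pow(-12, -1)), -79), -297) = Add(Mul(Add(-12, Mul(3, Pow(-12, -1))), -79), -297) = Add(Mul(Add(-12, Mul(3, Rational(-1, 12))), -79), -297) = Add(Mul(Add(-12, Rational(-1, 4)), -79), -297) = Add(Mul(Rational(-49, 4), -79), -297) = Add(Rational(3871, 4), -297) = Rational(2683, 4)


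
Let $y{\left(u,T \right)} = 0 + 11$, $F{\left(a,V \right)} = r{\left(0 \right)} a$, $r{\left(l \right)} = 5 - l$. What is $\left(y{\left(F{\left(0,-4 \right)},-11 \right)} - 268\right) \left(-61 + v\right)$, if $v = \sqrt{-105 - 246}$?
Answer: $15677 - 771 i \sqrt{39} \approx 15677.0 - 4814.9 i$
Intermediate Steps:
$F{\left(a,V \right)} = 5 a$ ($F{\left(a,V \right)} = \left(5 - 0\right) a = \left(5 + 0\right) a = 5 a$)
$y{\left(u,T \right)} = 11$
$v = 3 i \sqrt{39}$ ($v = \sqrt{-351} = 3 i \sqrt{39} \approx 18.735 i$)
$\left(y{\left(F{\left(0,-4 \right)},-11 \right)} - 268\right) \left(-61 + v\right) = \left(11 - 268\right) \left(-61 + 3 i \sqrt{39}\right) = - 257 \left(-61 + 3 i \sqrt{39}\right) = 15677 - 771 i \sqrt{39}$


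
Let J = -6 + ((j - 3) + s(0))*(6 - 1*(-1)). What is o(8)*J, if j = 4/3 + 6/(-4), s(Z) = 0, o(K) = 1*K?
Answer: -676/3 ≈ -225.33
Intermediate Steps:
o(K) = K
j = -⅙ (j = 4*(⅓) + 6*(-¼) = 4/3 - 3/2 = -⅙ ≈ -0.16667)
J = -169/6 (J = -6 + ((-⅙ - 3) + 0)*(6 - 1*(-1)) = -6 + (-19/6 + 0)*(6 + 1) = -6 - 19/6*7 = -6 - 133/6 = -169/6 ≈ -28.167)
o(8)*J = 8*(-169/6) = -676/3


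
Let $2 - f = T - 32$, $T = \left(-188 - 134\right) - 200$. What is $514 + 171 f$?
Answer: $95590$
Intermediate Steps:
$T = -522$ ($T = -322 - 200 = -522$)
$f = 556$ ($f = 2 - \left(-522 - 32\right) = 2 - -554 = 2 + 554 = 556$)
$514 + 171 f = 514 + 171 \cdot 556 = 514 + 95076 = 95590$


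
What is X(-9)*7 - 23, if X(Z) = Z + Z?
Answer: -149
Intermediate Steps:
X(Z) = 2*Z
X(-9)*7 - 23 = (2*(-9))*7 - 23 = -18*7 - 23 = -126 - 23 = -149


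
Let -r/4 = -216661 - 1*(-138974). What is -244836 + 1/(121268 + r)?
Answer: -105773069375/432016 ≈ -2.4484e+5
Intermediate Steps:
r = 310748 (r = -4*(-216661 - 1*(-138974)) = -4*(-216661 + 138974) = -4*(-77687) = 310748)
-244836 + 1/(121268 + r) = -244836 + 1/(121268 + 310748) = -244836 + 1/432016 = -105773069375/432016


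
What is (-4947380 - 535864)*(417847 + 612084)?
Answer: -5647362976164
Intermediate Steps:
(-4947380 - 535864)*(417847 + 612084) = -5483244*1029931 = -5647362976164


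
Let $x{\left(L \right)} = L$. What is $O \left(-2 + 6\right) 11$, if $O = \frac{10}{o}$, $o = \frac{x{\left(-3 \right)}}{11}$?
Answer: $- \frac{4840}{3} \approx -1613.3$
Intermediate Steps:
$o = - \frac{3}{11} \approx -0.27273$
$O = - \frac{110}{3}$ ($O = \frac{10}{- \frac{3}{11}} = 10 \left(- \frac{11}{3}\right) = - \frac{110}{3} \approx -36.667$)
$O \left(-2 + 6\right) 11 = - \frac{110 \left(-2 + 6\right)}{3} \cdot 11 = \left(- \frac{110}{3}\right) 4 \cdot 11 = \left(- \frac{440}{3}\right) 11 = - \frac{4840}{3}$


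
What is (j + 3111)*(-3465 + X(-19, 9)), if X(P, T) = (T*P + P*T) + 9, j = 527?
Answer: -13817124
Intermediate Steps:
X(P, T) = 9 + 2*P*T (X(P, T) = (P*T + P*T) + 9 = 2*P*T + 9 = 9 + 2*P*T)
(j + 3111)*(-3465 + X(-19, 9)) = (527 + 3111)*(-3465 + (9 + 2*(-19)*9)) = 3638*(-3465 + (9 - 342)) = 3638*(-3465 - 333) = 3638*(-3798) = -13817124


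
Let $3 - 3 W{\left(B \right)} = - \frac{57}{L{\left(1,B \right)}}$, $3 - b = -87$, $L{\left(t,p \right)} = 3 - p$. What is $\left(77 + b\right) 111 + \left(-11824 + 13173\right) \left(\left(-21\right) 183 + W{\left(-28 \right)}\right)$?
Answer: $- \frac{160068320}{31} \approx -5.1635 \cdot 10^{6}$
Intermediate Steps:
$b = 90$ ($b = 3 - -87 = 3 + 87 = 90$)
$W{\left(B \right)} = 1 + \frac{19}{3 - B}$ ($W{\left(B \right)} = 1 - \frac{\left(-57\right) \frac{1}{3 - B}}{3} = 1 + \frac{19}{3 - B}$)
$\left(77 + b\right) 111 + \left(-11824 + 13173\right) \left(\left(-21\right) 183 + W{\left(-28 \right)}\right) = \left(77 + 90\right) 111 + \left(-11824 + 13173\right) \left(\left(-21\right) 183 + \frac{-22 - 28}{-3 - 28}\right) = 167 \cdot 111 + 1349 \left(-3843 + \frac{1}{-31} \left(-50\right)\right) = 18537 + 1349 \left(-3843 - - \frac{50}{31}\right) = 18537 + 1349 \left(-3843 + \frac{50}{31}\right) = 18537 + 1349 \left(- \frac{119083}{31}\right) = 18537 - \frac{160642967}{31} = - \frac{160068320}{31}$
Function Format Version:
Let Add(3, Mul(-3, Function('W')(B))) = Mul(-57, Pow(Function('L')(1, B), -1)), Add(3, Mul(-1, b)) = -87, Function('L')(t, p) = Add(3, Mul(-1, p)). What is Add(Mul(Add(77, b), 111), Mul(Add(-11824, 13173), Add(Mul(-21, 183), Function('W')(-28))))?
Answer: Rational(-160068320, 31) ≈ -5.1635e+6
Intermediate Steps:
b = 90 (b = Add(3, Mul(-1, -87)) = Add(3, 87) = 90)
Function('W')(B) = Add(1, Mul(19, Pow(Add(3, Mul(-1, B)), -1))) (Function('W')(B) = Add(1, Mul(Rational(-1, 3), Mul(-57, Pow(Add(3, Mul(-1, B)), -1)))) = Add(1, Mul(19, Pow(Add(3, Mul(-1, B)), -1))))
Add(Mul(Add(77, b), 111), Mul(Add(-11824, 13173), Add(Mul(-21, 183), Function('W')(-28)))) = Add(Mul(Add(77, 90), 111), Mul(Add(-11824, 13173), Add(Mul(-21, 183), Mul(Pow(Add(-3, -28), -1), Add(-22, -28))))) = Add(Mul(167, 111), Mul(1349, Add(-3843, Mul(Pow(-31, -1), -50)))) = Add(18537, Mul(1349, Add(-3843, Mul(Rational(-1, 31), -50)))) = Add(18537, Mul(1349, Add(-3843, Rational(50, 31)))) = Add(18537, Mul(1349, Rational(-119083, 31))) = Add(18537, Rational(-160642967, 31)) = Rational(-160068320, 31)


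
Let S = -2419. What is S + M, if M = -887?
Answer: -3306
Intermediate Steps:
S + M = -2419 - 887 = -3306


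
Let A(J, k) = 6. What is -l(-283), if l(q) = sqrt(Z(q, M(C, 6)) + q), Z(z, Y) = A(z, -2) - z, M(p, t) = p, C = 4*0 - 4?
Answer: -sqrt(6) ≈ -2.4495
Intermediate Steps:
C = -4 (C = 0 - 4 = -4)
Z(z, Y) = 6 - z
l(q) = sqrt(6) (l(q) = sqrt((6 - q) + q) = sqrt(6))
-l(-283) = -sqrt(6)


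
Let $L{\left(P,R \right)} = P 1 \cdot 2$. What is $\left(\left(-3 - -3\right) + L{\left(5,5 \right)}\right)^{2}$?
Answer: $100$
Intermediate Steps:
$L{\left(P,R \right)} = 2 P$ ($L{\left(P,R \right)} = P 2 = 2 P$)
$\left(\left(-3 - -3\right) + L{\left(5,5 \right)}\right)^{2} = \left(\left(-3 - -3\right) + 2 \cdot 5\right)^{2} = \left(\left(-3 + 3\right) + 10\right)^{2} = \left(0 + 10\right)^{2} = 10^{2} = 100$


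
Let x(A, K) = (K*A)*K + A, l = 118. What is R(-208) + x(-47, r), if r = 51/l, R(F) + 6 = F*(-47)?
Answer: 135260805/13924 ≈ 9714.2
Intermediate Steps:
R(F) = -6 - 47*F (R(F) = -6 + F*(-47) = -6 - 47*F)
r = 51/118 ≈ 0.43220
x(A, K) = A + A*K² (x(A, K) = (A*K)*K + A = A*K² + A = A + A*K²)
R(-208) + x(-47, r) = (-6 - 47*(-208)) - 47*(1 + (51/118)²) = (-6 + 9776) - 47*(1 + 2601/13924) = 9770 - 47*16525/13924 = 9770 - 776675/13924 = 135260805/13924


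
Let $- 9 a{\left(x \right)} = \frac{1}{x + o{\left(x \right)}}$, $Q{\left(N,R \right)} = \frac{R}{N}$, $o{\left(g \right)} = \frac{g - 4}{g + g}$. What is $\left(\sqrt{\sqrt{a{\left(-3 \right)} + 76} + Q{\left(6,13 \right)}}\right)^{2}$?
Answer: $\frac{13}{6} + \frac{\sqrt{82830}}{33} \approx 10.888$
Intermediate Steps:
$o{\left(g \right)} = \frac{-4 + g}{2 g}$
$a{\left(x \right)} = - \frac{1}{9 \left(x + \frac{-4 + x}{2 x}\right)}$
$\left(\sqrt{\sqrt{a{\left(-3 \right)} + 76} + Q{\left(6,13 \right)}}\right)^{2} = \left(\sqrt{\sqrt{\left(-2\right) \left(-3\right) \frac{1}{-36 + 9 \left(-3\right) + 18 \left(-3\right)^{2}} + 76} + \frac{13}{6}}\right)^{2} = \left(\sqrt{\sqrt{\left(-2\right) \left(-3\right) \frac{1}{-36 - 27 + 18 \cdot 9} + 76} + 13 \cdot \frac{1}{6}}\right)^{2} = \left(\sqrt{\sqrt{\left(-2\right) \left(-3\right) \frac{1}{-36 - 27 + 162} + 76} + \frac{13}{6}}\right)^{2} = \left(\sqrt{\sqrt{\left(-2\right) \left(-3\right) \frac{1}{99} + 76} + \frac{13}{6}}\right)^{2} = \left(\sqrt{\sqrt{\frac{2}{33} + 76} + \frac{13}{6}}\right)^{2} = \left(\sqrt{\sqrt{\frac{2510}{33}} + \frac{13}{6}}\right)^{2} = \left(\sqrt{\frac{\sqrt{82830}}{33} + \frac{13}{6}}\right)^{2} = \left(\sqrt{\frac{13}{6} + \frac{\sqrt{82830}}{33}}\right)^{2} = \frac{13}{6} + \frac{\sqrt{82830}}{33}$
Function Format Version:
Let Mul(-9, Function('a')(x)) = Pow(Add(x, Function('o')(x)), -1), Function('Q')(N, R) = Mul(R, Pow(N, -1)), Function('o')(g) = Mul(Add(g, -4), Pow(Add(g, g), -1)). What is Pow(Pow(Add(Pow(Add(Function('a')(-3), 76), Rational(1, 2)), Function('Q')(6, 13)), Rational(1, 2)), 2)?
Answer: Add(Rational(13, 6), Mul(Rational(1, 33), Pow(82830, Rational(1, 2)))) ≈ 10.888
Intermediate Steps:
Function('o')(g) = Mul(Rational(1, 2), Pow(g, -1), Add(-4, g)) (Function('o')(g) = Mul(Add(-4, g), Pow(Mul(2, g), -1)) = Mul(Add(-4, g), Mul(Rational(1, 2), Pow(g, -1))) = Mul(Rational(1, 2), Pow(g, -1), Add(-4, g)))
Function('a')(x) = Mul(Rational(-1, 9), Pow(Add(x, Mul(Rational(1, 2), Pow(x, -1), Add(-4, x))), -1))
Pow(Pow(Add(Pow(Add(Function('a')(-3), 76), Rational(1, 2)), Function('Q')(6, 13)), Rational(1, 2)), 2) = Pow(Pow(Add(Pow(Add(Mul(-2, -3, Pow(Add(-36, Mul(9, -3), Mul(18, Pow(-3, 2))), -1)), 76), Rational(1, 2)), Mul(13, Pow(6, -1))), Rational(1, 2)), 2) = Pow(Pow(Add(Pow(Add(Mul(-2, -3, Pow(Add(-36, -27, Mul(18, 9)), -1)), 76), Rational(1, 2)), Mul(13, Rational(1, 6))), Rational(1, 2)), 2) = Pow(Pow(Add(Pow(Add(Mul(-2, -3, Pow(Add(-36, -27, 162), -1)), 76), Rational(1, 2)), Rational(13, 6)), Rational(1, 2)), 2) = Pow(Pow(Add(Pow(Add(Mul(-2, -3, Pow(99, -1)), 76), Rational(1, 2)), Rational(13, 6)), Rational(1, 2)), 2) = Pow(Pow(Add(Pow(Add(Mul(-2, -3, Rational(1, 99)), 76), Rational(1, 2)), Rational(13, 6)), Rational(1, 2)), 2) = Pow(Pow(Add(Pow(Add(Rational(2, 33), 76), Rational(1, 2)), Rational(13, 6)), Rational(1, 2)), 2) = Pow(Pow(Add(Pow(Rational(2510, 33), Rational(1, 2)), Rational(13, 6)), Rational(1, 2)), 2) = Pow(Pow(Add(Mul(Rational(1, 33), Pow(82830, Rational(1, 2))), Rational(13, 6)), Rational(1, 2)), 2) = Pow(Pow(Add(Rational(13, 6), Mul(Rational(1, 33), Pow(82830, Rational(1, 2)))), Rational(1, 2)), 2) = Add(Rational(13, 6), Mul(Rational(1, 33), Pow(82830, Rational(1, 2))))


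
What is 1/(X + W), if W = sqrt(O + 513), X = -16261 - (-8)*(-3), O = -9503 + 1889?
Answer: -16285/265208326 - 3*I*sqrt(789)/265208326 ≈ -6.1405e-5 - 3.1774e-7*I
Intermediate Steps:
O = -7614
X = -16285 (X = -16261 - 1*24 = -16261 - 24 = -16285)
W = 3*I*sqrt(789) (W = sqrt(-7614 + 513) = sqrt(-7101) = 3*I*sqrt(789) ≈ 84.267*I)
1/(X + W) = 1/(-16285 + 3*I*sqrt(789))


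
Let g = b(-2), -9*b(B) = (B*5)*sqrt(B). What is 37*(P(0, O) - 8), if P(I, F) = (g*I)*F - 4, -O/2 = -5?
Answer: -444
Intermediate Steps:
O = 10 (O = -2*(-5) = 10)
b(B) = -5*B**(3/2)/9 (b(B) = -B*5*sqrt(B)/9 = -5*B*sqrt(B)/9 = -5*B**(3/2)/9)
g = 10*I*sqrt(2)/9 (g = -(-10)*I*sqrt(2)/9 = 10*I*sqrt(2)/9 ≈ 1.5713*I)
P(I, F) = -4 + 10*I*F*I*sqrt(2)/9 (P(I, F) = ((10*I*sqrt(2)/9)*I)*F - 4 = (10*I*I*sqrt(2)/9)*F - 4 = 10*I*F*I*sqrt(2)/9 - 4 = -4 + 10*I*F*I*sqrt(2)/9)
37*(P(0, O) - 8) = 37*((-4 + (10/9)*I*10*0*sqrt(2)) - 8) = 37*((-4 + 0) - 8) = 37*(-4 - 8) = 37*(-12) = -444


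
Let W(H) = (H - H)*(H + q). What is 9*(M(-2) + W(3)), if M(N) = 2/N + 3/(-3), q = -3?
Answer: -18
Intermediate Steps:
M(N) = -1 + 2/N (M(N) = 2/N + 3*(-1/3) = 2/N - 1 = -1 + 2/N)
W(H) = 0 (W(H) = (H - H)*(H - 3) = 0*(-3 + H) = 0)
9*(M(-2) + W(3)) = 9*((2 - 1*(-2))/(-2) + 0) = 9*(-(2 + 2)/2 + 0) = 9*(-1/2*4 + 0) = 9*(-2 + 0) = 9*(-2) = -18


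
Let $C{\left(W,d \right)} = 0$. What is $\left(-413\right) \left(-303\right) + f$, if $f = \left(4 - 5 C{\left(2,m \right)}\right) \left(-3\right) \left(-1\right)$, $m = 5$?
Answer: $125151$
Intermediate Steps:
$f = 12$ ($f = \left(4 - 0\right) \left(-3\right) \left(-1\right) = \left(4 + 0\right) \left(-3\right) \left(-1\right) = 4 \left(-3\right) \left(-1\right) = \left(-12\right) \left(-1\right) = 12$)
$\left(-413\right) \left(-303\right) + f = \left(-413\right) \left(-303\right) + 12 = 125139 + 12 = 125151$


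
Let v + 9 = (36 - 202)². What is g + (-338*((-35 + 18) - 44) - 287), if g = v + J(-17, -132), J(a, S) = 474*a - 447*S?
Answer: 98824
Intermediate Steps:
J(a, S) = -447*S + 474*a
v = 27547 (v = -9 + (36 - 202)² = -9 + (-166)² = -9 + 27556 = 27547)
g = 78493 (g = 27547 + (-447*(-132) + 474*(-17)) = 27547 + (59004 - 8058) = 27547 + 50946 = 78493)
g + (-338*((-35 + 18) - 44) - 287) = 78493 + (-338*((-35 + 18) - 44) - 287) = 78493 + (-338*(-17 - 44) - 287) = 78493 + (-338*(-61) - 287) = 78493 + (20618 - 287) = 78493 + 20331 = 98824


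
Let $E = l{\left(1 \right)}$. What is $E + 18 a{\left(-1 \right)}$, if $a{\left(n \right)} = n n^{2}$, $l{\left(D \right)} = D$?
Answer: $-17$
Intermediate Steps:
$E = 1$
$a{\left(n \right)} = n^{3}$
$E + 18 a{\left(-1 \right)} = 1 + 18 \left(-1\right)^{3} = 1 + 18 \left(-1\right) = 1 - 18 = -17$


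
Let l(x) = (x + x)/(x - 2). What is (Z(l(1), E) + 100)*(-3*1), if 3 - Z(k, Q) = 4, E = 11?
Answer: -297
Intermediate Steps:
l(x) = 2*x/(-2 + x) (l(x) = (2*x)/(-2 + x) = 2*x/(-2 + x))
Z(k, Q) = -1 (Z(k, Q) = 3 - 1*4 = 3 - 4 = -1)
(Z(l(1), E) + 100)*(-3*1) = (-1 + 100)*(-3*1) = 99*(-3) = -297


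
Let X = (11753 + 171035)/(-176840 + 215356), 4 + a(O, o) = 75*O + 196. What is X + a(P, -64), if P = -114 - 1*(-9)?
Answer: -73933910/9629 ≈ -7678.3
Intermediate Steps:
P = -105 (P = -114 + 9 = -105)
a(O, o) = 192 + 75*O (a(O, o) = -4 + (75*O + 196) = -4 + (196 + 75*O) = 192 + 75*O)
X = 45697/9629 (X = 182788/38516 = 182788*(1/38516) = 45697/9629 ≈ 4.7458)
X + a(P, -64) = 45697/9629 + (192 + 75*(-105)) = 45697/9629 + (192 - 7875) = 45697/9629 - 7683 = -73933910/9629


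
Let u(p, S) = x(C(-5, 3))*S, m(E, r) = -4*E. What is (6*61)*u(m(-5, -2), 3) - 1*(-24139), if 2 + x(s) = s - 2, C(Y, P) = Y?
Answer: 14257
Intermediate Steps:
x(s) = -4 + s (x(s) = -2 + (s - 2) = -2 + (-2 + s) = -4 + s)
u(p, S) = -9*S (u(p, S) = (-4 - 5)*S = -9*S)
(6*61)*u(m(-5, -2), 3) - 1*(-24139) = (6*61)*(-9*3) - 1*(-24139) = 366*(-27) + 24139 = -9882 + 24139 = 14257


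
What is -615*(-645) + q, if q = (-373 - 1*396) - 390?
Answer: 395516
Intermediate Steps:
q = -1159 (q = (-373 - 396) - 390 = -769 - 390 = -1159)
-615*(-645) + q = -615*(-645) - 1159 = 396675 - 1159 = 395516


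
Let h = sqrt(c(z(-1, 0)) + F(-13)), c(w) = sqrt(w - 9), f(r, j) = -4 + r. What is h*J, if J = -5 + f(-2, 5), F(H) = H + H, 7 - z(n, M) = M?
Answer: -11*sqrt(-26 + I*sqrt(2)) ≈ -1.5249 - 56.11*I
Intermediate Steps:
z(n, M) = 7 - M
c(w) = sqrt(-9 + w)
F(H) = 2*H
J = -11 (J = -5 + (-4 - 2) = -5 - 6 = -11)
h = sqrt(-26 + I*sqrt(2)) (h = sqrt(sqrt(-9 + (7 - 1*0)) + 2*(-13)) = sqrt(sqrt(-9 + (7 + 0)) - 26) = sqrt(sqrt(-9 + 7) - 26) = sqrt(sqrt(-2) - 26) = sqrt(I*sqrt(2) - 26) = sqrt(-26 + I*sqrt(2)) ≈ 0.13862 + 5.1009*I)
h*J = sqrt(-26 + I*sqrt(2))*(-11) = -11*sqrt(-26 + I*sqrt(2))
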